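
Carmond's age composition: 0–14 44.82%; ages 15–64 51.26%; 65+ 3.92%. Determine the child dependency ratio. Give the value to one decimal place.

Youth dependency ratio: 87.4

Youth dependency ratio = 44.82 / 51.26 × 100 = 87.4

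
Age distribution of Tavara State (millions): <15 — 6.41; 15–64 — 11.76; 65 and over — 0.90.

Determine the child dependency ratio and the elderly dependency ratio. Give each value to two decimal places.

Youth dependency ratio = 6.41 / 11.76 × 100 = 54.51
Old-age dependency ratio = 0.90 / 11.76 × 100 = 7.65

Youth dependency ratio: 54.51
Old-age dependency ratio: 7.65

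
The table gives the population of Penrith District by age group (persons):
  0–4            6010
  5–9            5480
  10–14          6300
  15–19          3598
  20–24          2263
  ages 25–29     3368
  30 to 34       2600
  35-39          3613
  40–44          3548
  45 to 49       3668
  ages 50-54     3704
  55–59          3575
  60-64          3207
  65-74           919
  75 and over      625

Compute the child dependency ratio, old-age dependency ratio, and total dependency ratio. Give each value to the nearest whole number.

Youth dependency ratio: 54
Old-age dependency ratio: 5
Total dependency ratio: 58

0–14: 6010 + 5480 + 6300 = 17790
15–64: 3598 + 2263 + 3368 + 2600 + 3613 + 3548 + 3668 + 3704 + 3575 + 3207 = 33144
65+: 919 + 625 = 1544
Youth dependency ratio = 17790 / 33144 × 100 = 54
Old-age dependency ratio = 1544 / 33144 × 100 = 5
Total dependency ratio = (17790 + 1544) / 33144 × 100 = 19334 / 33144 × 100 = 58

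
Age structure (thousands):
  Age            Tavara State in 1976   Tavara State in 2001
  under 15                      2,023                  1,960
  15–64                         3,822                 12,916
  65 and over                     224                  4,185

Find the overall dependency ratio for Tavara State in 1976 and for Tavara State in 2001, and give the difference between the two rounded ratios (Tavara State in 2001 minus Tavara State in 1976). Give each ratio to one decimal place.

Tavara State in 1976: (2,023 + 224) / 3,822 × 100 = 2,247 / 3,822 × 100 = 58.8
Tavara State in 2001: (1,960 + 4,185) / 12,916 × 100 = 6,145 / 12,916 × 100 = 47.6

Tavara State in 1976: 58.8
Tavara State in 2001: 47.6
Difference: -11.2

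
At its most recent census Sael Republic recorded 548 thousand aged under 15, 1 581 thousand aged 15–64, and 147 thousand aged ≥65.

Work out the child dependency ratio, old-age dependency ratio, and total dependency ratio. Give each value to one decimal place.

Youth dependency ratio = 548 / 1 581 × 100 = 34.7
Old-age dependency ratio = 147 / 1 581 × 100 = 9.3
Total dependency ratio = (548 + 147) / 1 581 × 100 = 695 / 1 581 × 100 = 44.0

Youth dependency ratio: 34.7
Old-age dependency ratio: 9.3
Total dependency ratio: 44.0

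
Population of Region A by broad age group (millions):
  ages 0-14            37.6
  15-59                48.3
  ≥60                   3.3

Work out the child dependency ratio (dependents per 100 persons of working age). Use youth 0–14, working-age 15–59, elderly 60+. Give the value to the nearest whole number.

Youth dependency ratio: 78

Youth dependency ratio = 37.6 / 48.3 × 100 = 78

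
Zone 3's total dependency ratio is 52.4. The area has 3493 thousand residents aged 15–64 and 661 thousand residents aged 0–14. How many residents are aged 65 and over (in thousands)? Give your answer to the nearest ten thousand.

Total dependency ratio = (youth + elderly) / working-age × 100
52.4 = (661 + E) / 3493 × 100
⇒ 1170

Aged 65 and over: 1170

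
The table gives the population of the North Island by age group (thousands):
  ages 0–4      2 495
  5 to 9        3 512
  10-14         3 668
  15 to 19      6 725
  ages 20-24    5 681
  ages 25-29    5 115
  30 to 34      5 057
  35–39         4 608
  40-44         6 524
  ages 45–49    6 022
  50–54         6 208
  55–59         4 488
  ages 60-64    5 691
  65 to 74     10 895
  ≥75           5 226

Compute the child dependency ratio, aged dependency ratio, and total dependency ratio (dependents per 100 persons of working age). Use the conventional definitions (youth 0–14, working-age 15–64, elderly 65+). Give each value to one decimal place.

Youth dependency ratio: 17.2
Old-age dependency ratio: 28.7
Total dependency ratio: 46.0

0–14: 2 495 + 3 512 + 3 668 = 9 675
15–64: 6 725 + 5 681 + 5 115 + 5 057 + 4 608 + 6 524 + 6 022 + 6 208 + 4 488 + 5 691 = 56 119
65+: 10 895 + 5 226 = 16 121
Youth dependency ratio = 9 675 / 56 119 × 100 = 17.2
Old-age dependency ratio = 16 121 / 56 119 × 100 = 28.7
Total dependency ratio = (9 675 + 16 121) / 56 119 × 100 = 25 796 / 56 119 × 100 = 46.0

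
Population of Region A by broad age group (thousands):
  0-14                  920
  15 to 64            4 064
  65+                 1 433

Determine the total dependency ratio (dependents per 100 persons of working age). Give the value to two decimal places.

Total dependency ratio: 57.90

Total dependency ratio = (920 + 1 433) / 4 064 × 100 = 2 353 / 4 064 × 100 = 57.90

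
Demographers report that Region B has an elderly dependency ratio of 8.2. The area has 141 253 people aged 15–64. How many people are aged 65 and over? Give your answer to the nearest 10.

Old-age dependency ratio = elderly / working-age × 100
8.2 = E / 141 253 × 100
⇒ 11 580

Aged 65 and over: 11 580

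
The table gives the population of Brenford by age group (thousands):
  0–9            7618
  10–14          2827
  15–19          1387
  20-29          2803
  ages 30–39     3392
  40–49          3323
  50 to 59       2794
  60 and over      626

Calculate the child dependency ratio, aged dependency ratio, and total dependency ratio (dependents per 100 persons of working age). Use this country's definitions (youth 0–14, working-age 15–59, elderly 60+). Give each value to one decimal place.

0–14: 7618 + 2827 = 10445
15–59: 1387 + 2803 + 3392 + 3323 + 2794 = 13699
60+: 626
Youth dependency ratio = 10445 / 13699 × 100 = 76.2
Old-age dependency ratio = 626 / 13699 × 100 = 4.6
Total dependency ratio = (10445 + 626) / 13699 × 100 = 11071 / 13699 × 100 = 80.8

Youth dependency ratio: 76.2
Old-age dependency ratio: 4.6
Total dependency ratio: 80.8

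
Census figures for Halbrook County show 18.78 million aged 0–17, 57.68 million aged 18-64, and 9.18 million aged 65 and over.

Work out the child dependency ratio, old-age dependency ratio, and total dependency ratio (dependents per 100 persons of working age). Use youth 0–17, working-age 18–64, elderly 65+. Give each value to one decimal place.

Youth dependency ratio: 32.6
Old-age dependency ratio: 15.9
Total dependency ratio: 48.5

Youth dependency ratio = 18.78 / 57.68 × 100 = 32.6
Old-age dependency ratio = 9.18 / 57.68 × 100 = 15.9
Total dependency ratio = (18.78 + 9.18) / 57.68 × 100 = 27.96 / 57.68 × 100 = 48.5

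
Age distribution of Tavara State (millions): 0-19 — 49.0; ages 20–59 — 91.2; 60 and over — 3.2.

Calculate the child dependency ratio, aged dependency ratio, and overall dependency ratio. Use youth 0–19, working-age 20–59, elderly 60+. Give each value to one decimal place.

Youth dependency ratio: 53.7
Old-age dependency ratio: 3.5
Total dependency ratio: 57.2

Youth dependency ratio = 49.0 / 91.2 × 100 = 53.7
Old-age dependency ratio = 3.2 / 91.2 × 100 = 3.5
Total dependency ratio = (49.0 + 3.2) / 91.2 × 100 = 52.2 / 91.2 × 100 = 57.2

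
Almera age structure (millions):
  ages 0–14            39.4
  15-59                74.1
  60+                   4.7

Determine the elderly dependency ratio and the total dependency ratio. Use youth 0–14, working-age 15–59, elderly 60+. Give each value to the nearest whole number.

Old-age dependency ratio = 4.7 / 74.1 × 100 = 6
Total dependency ratio = (39.4 + 4.7) / 74.1 × 100 = 44.1 / 74.1 × 100 = 60

Old-age dependency ratio: 6
Total dependency ratio: 60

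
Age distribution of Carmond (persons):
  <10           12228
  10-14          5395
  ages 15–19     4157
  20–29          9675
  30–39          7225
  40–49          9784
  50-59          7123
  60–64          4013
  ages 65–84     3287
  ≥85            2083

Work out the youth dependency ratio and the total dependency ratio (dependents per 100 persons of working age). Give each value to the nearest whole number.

Youth dependency ratio: 42
Total dependency ratio: 55

0–14: 12228 + 5395 = 17623
15–64: 4157 + 9675 + 7225 + 9784 + 7123 + 4013 = 41977
65+: 3287 + 2083 = 5370
Youth dependency ratio = 17623 / 41977 × 100 = 42
Total dependency ratio = (17623 + 5370) / 41977 × 100 = 22993 / 41977 × 100 = 55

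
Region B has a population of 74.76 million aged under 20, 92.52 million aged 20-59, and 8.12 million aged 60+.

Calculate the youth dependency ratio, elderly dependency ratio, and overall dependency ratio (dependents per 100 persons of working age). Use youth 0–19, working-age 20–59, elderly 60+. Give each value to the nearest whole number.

Youth dependency ratio: 81
Old-age dependency ratio: 9
Total dependency ratio: 90

Youth dependency ratio = 74.76 / 92.52 × 100 = 81
Old-age dependency ratio = 8.12 / 92.52 × 100 = 9
Total dependency ratio = (74.76 + 8.12) / 92.52 × 100 = 82.88 / 92.52 × 100 = 90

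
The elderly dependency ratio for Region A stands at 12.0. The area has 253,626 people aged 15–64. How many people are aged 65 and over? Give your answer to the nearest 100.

Old-age dependency ratio = elderly / working-age × 100
12.0 = E / 253,626 × 100
⇒ 30,400

Aged 65 and over: 30,400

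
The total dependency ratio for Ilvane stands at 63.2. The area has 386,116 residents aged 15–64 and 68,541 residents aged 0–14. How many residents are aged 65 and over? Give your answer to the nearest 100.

Total dependency ratio = (youth + elderly) / working-age × 100
63.2 = (68,541 + E) / 386,116 × 100
⇒ 175,500

Aged 65 and over: 175,500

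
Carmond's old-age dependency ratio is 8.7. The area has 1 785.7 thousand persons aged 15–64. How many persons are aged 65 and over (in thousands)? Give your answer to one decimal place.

Old-age dependency ratio = elderly / working-age × 100
8.7 = E / 1 785.7 × 100
⇒ 155.4

Aged 65 and over: 155.4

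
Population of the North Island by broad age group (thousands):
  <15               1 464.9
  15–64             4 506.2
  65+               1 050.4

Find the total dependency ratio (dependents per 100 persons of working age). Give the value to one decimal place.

Total dependency ratio: 55.8

Total dependency ratio = (1 464.9 + 1 050.4) / 4 506.2 × 100 = 2 515.3 / 4 506.2 × 100 = 55.8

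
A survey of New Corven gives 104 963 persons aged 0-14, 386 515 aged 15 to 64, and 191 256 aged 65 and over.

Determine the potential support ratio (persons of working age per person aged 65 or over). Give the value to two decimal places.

Potential support ratio = 386 515 / 191 256 = 2.02

Potential support ratio: 2.02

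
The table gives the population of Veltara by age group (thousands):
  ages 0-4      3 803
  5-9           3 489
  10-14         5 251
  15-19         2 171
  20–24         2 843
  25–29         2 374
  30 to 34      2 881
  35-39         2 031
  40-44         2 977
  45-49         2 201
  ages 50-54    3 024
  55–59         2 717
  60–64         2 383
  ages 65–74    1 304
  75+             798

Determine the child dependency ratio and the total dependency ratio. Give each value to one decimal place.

Youth dependency ratio: 49.0
Total dependency ratio: 57.2

0–14: 3 803 + 3 489 + 5 251 = 12 543
15–64: 2 171 + 2 843 + 2 374 + 2 881 + 2 031 + 2 977 + 2 201 + 3 024 + 2 717 + 2 383 = 25 602
65+: 1 304 + 798 = 2 102
Youth dependency ratio = 12 543 / 25 602 × 100 = 49.0
Total dependency ratio = (12 543 + 2 102) / 25 602 × 100 = 14 645 / 25 602 × 100 = 57.2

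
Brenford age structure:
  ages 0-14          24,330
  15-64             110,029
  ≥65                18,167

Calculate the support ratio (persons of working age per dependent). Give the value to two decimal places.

Support ratio: 2.59

Support ratio = 110,029 / (24,330 + 18,167) = 110,029 / 42,497 = 2.59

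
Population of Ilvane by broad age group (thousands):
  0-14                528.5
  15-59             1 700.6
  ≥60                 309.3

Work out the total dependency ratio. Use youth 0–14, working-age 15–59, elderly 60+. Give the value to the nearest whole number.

Total dependency ratio: 49

Total dependency ratio = (528.5 + 309.3) / 1 700.6 × 100 = 837.8 / 1 700.6 × 100 = 49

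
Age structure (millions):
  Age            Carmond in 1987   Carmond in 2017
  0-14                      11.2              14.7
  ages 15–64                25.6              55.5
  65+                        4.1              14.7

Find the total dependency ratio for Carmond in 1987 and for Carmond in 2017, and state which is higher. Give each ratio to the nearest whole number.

Carmond in 1987: 60
Carmond in 2017: 53
Higher: Carmond in 1987

Carmond in 1987: (11.2 + 4.1) / 25.6 × 100 = 15.3 / 25.6 × 100 = 60
Carmond in 2017: (14.7 + 14.7) / 55.5 × 100 = 29.4 / 55.5 × 100 = 53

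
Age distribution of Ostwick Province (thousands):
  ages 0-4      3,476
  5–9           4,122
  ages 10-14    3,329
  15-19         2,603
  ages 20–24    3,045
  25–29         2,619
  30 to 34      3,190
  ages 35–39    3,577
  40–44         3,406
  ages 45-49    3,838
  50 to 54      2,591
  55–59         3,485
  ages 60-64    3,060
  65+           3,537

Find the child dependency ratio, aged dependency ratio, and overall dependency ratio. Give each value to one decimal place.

Youth dependency ratio: 34.8
Old-age dependency ratio: 11.3
Total dependency ratio: 46.0

0–14: 3,476 + 4,122 + 3,329 = 10,927
15–64: 2,603 + 3,045 + 2,619 + 3,190 + 3,577 + 3,406 + 3,838 + 2,591 + 3,485 + 3,060 = 31,414
65+: 3,537
Youth dependency ratio = 10,927 / 31,414 × 100 = 34.8
Old-age dependency ratio = 3,537 / 31,414 × 100 = 11.3
Total dependency ratio = (10,927 + 3,537) / 31,414 × 100 = 14,464 / 31,414 × 100 = 46.0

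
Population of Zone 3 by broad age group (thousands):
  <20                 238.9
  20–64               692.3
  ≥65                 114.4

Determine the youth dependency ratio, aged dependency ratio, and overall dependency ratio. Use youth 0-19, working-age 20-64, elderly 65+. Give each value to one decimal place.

Youth dependency ratio: 34.5
Old-age dependency ratio: 16.5
Total dependency ratio: 51.0

Youth dependency ratio = 238.9 / 692.3 × 100 = 34.5
Old-age dependency ratio = 114.4 / 692.3 × 100 = 16.5
Total dependency ratio = (238.9 + 114.4) / 692.3 × 100 = 353.3 / 692.3 × 100 = 51.0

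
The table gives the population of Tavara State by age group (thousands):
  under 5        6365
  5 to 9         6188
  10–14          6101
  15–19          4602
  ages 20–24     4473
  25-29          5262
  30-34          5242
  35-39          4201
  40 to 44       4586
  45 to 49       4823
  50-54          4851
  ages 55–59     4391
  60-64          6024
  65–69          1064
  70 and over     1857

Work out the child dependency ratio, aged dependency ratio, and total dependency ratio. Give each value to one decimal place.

Youth dependency ratio: 38.5
Old-age dependency ratio: 6.0
Total dependency ratio: 44.5

0–14: 6365 + 6188 + 6101 = 18654
15–64: 4602 + 4473 + 5262 + 5242 + 4201 + 4586 + 4823 + 4851 + 4391 + 6024 = 48455
65+: 1064 + 1857 = 2921
Youth dependency ratio = 18654 / 48455 × 100 = 38.5
Old-age dependency ratio = 2921 / 48455 × 100 = 6.0
Total dependency ratio = (18654 + 2921) / 48455 × 100 = 21575 / 48455 × 100 = 44.5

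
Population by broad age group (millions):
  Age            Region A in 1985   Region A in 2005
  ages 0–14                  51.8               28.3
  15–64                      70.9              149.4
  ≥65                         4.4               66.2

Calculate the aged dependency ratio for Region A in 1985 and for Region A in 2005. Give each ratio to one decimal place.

Region A in 1985: 4.4 / 70.9 × 100 = 6.2
Region A in 2005: 66.2 / 149.4 × 100 = 44.3

Region A in 1985: 6.2
Region A in 2005: 44.3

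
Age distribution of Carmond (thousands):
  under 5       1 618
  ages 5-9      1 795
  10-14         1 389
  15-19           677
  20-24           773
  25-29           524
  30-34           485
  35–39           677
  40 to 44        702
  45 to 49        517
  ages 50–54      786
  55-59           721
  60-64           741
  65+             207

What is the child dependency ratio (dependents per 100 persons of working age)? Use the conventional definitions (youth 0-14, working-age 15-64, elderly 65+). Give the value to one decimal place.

Youth dependency ratio: 72.7

0–14: 1 618 + 1 795 + 1 389 = 4 802
15–64: 677 + 773 + 524 + 485 + 677 + 702 + 517 + 786 + 721 + 741 = 6 603
65+: 207
Youth dependency ratio = 4 802 / 6 603 × 100 = 72.7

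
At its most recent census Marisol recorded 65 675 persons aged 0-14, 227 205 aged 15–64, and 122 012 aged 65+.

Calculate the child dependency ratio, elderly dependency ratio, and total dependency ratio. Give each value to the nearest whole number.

Youth dependency ratio = 65 675 / 227 205 × 100 = 29
Old-age dependency ratio = 122 012 / 227 205 × 100 = 54
Total dependency ratio = (65 675 + 122 012) / 227 205 × 100 = 187 687 / 227 205 × 100 = 83

Youth dependency ratio: 29
Old-age dependency ratio: 54
Total dependency ratio: 83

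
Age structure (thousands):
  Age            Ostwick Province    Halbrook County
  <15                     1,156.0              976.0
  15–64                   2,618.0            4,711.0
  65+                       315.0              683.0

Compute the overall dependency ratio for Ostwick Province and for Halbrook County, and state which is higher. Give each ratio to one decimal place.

Ostwick Province: (1,156.0 + 315.0) / 2,618.0 × 100 = 1,471.0 / 2,618.0 × 100 = 56.2
Halbrook County: (976.0 + 683.0) / 4,711.0 × 100 = 1,659.0 / 4,711.0 × 100 = 35.2

Ostwick Province: 56.2
Halbrook County: 35.2
Higher: Ostwick Province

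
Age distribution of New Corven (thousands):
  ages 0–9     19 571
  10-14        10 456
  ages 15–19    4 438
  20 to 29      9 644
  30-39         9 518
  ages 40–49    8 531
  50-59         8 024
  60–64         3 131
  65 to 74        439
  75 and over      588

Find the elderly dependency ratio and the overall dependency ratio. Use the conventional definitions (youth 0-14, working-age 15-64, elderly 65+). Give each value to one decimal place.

0–14: 19 571 + 10 456 = 30 027
15–64: 4 438 + 9 644 + 9 518 + 8 531 + 8 024 + 3 131 = 43 286
65+: 439 + 588 = 1 027
Old-age dependency ratio = 1 027 / 43 286 × 100 = 2.4
Total dependency ratio = (30 027 + 1 027) / 43 286 × 100 = 31 054 / 43 286 × 100 = 71.7

Old-age dependency ratio: 2.4
Total dependency ratio: 71.7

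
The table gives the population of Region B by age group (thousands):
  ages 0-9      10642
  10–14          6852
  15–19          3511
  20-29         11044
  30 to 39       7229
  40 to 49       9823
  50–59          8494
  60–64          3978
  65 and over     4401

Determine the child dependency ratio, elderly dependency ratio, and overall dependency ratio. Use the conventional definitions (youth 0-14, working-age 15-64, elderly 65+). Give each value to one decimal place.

Youth dependency ratio: 39.7
Old-age dependency ratio: 10.0
Total dependency ratio: 49.7

0–14: 10642 + 6852 = 17494
15–64: 3511 + 11044 + 7229 + 9823 + 8494 + 3978 = 44079
65+: 4401
Youth dependency ratio = 17494 / 44079 × 100 = 39.7
Old-age dependency ratio = 4401 / 44079 × 100 = 10.0
Total dependency ratio = (17494 + 4401) / 44079 × 100 = 21895 / 44079 × 100 = 49.7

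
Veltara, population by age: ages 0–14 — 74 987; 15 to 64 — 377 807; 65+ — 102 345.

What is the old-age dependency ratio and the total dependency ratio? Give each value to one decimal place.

Old-age dependency ratio: 27.1
Total dependency ratio: 46.9

Old-age dependency ratio = 102 345 / 377 807 × 100 = 27.1
Total dependency ratio = (74 987 + 102 345) / 377 807 × 100 = 177 332 / 377 807 × 100 = 46.9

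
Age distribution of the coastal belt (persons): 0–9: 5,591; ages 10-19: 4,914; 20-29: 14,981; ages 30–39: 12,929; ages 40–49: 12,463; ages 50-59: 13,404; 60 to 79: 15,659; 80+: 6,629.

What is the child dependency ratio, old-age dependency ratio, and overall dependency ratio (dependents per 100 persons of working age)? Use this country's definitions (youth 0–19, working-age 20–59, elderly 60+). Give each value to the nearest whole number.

Youth dependency ratio: 20
Old-age dependency ratio: 41
Total dependency ratio: 61

0–19: 5,591 + 4,914 = 10,505
20–59: 14,981 + 12,929 + 12,463 + 13,404 = 53,777
60+: 15,659 + 6,629 = 22,288
Youth dependency ratio = 10,505 / 53,777 × 100 = 20
Old-age dependency ratio = 22,288 / 53,777 × 100 = 41
Total dependency ratio = (10,505 + 22,288) / 53,777 × 100 = 32,793 / 53,777 × 100 = 61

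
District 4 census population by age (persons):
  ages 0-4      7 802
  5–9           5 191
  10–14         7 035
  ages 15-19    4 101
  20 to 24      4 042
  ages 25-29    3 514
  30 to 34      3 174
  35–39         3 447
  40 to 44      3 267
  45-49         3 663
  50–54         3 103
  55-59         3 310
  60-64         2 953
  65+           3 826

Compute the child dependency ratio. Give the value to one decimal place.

Youth dependency ratio: 57.9

0–14: 7 802 + 5 191 + 7 035 = 20 028
15–64: 4 101 + 4 042 + 3 514 + 3 174 + 3 447 + 3 267 + 3 663 + 3 103 + 3 310 + 2 953 = 34 574
65+: 3 826
Youth dependency ratio = 20 028 / 34 574 × 100 = 57.9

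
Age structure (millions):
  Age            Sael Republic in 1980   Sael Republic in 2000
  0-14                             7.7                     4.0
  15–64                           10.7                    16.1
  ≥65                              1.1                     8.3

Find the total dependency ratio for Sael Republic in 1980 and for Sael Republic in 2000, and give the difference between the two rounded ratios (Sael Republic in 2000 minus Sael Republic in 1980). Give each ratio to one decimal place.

Sael Republic in 1980: 82.2
Sael Republic in 2000: 76.4
Difference: -5.8

Sael Republic in 1980: (7.7 + 1.1) / 10.7 × 100 = 8.8 / 10.7 × 100 = 82.2
Sael Republic in 2000: (4.0 + 8.3) / 16.1 × 100 = 12.3 / 16.1 × 100 = 76.4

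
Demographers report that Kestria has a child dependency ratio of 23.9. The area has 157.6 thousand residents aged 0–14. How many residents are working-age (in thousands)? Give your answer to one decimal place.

Youth dependency ratio = youth / working-age × 100
23.9 = 157.6 / W × 100
⇒ 659.4

Working-age: 659.4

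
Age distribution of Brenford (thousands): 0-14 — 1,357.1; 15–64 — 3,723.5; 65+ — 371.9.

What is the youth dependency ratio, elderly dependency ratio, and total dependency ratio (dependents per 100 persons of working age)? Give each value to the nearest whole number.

Youth dependency ratio: 36
Old-age dependency ratio: 10
Total dependency ratio: 46

Youth dependency ratio = 1,357.1 / 3,723.5 × 100 = 36
Old-age dependency ratio = 371.9 / 3,723.5 × 100 = 10
Total dependency ratio = (1,357.1 + 371.9) / 3,723.5 × 100 = 1,729.0 / 3,723.5 × 100 = 46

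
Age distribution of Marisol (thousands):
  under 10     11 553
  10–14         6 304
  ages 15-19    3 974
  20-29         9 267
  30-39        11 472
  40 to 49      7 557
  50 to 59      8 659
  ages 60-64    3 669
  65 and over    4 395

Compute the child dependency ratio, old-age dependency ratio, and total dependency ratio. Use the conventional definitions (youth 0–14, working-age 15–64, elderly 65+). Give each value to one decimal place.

0–14: 11 553 + 6 304 = 17 857
15–64: 3 974 + 9 267 + 11 472 + 7 557 + 8 659 + 3 669 = 44 598
65+: 4 395
Youth dependency ratio = 17 857 / 44 598 × 100 = 40.0
Old-age dependency ratio = 4 395 / 44 598 × 100 = 9.9
Total dependency ratio = (17 857 + 4 395) / 44 598 × 100 = 22 252 / 44 598 × 100 = 49.9

Youth dependency ratio: 40.0
Old-age dependency ratio: 9.9
Total dependency ratio: 49.9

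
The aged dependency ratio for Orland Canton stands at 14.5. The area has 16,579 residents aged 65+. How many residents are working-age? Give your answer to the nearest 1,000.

Old-age dependency ratio = elderly / working-age × 100
14.5 = 16,579 / W × 100
⇒ 114,000

Working-age: 114,000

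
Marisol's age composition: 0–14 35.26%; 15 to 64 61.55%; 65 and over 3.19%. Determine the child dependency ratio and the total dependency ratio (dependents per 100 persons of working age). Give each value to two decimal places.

Youth dependency ratio: 57.29
Total dependency ratio: 62.47

Youth dependency ratio = 35.26 / 61.55 × 100 = 57.29
Total dependency ratio = (35.26 + 3.19) / 61.55 × 100 = 38.45 / 61.55 × 100 = 62.47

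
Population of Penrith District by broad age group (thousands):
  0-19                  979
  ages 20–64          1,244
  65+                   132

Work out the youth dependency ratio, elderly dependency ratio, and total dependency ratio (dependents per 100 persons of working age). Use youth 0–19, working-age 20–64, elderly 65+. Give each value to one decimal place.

Youth dependency ratio = 979 / 1,244 × 100 = 78.7
Old-age dependency ratio = 132 / 1,244 × 100 = 10.6
Total dependency ratio = (979 + 132) / 1,244 × 100 = 1,111 / 1,244 × 100 = 89.3

Youth dependency ratio: 78.7
Old-age dependency ratio: 10.6
Total dependency ratio: 89.3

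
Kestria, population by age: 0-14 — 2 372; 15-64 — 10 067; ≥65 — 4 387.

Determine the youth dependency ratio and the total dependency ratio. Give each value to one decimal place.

Youth dependency ratio = 2 372 / 10 067 × 100 = 23.6
Total dependency ratio = (2 372 + 4 387) / 10 067 × 100 = 6 759 / 10 067 × 100 = 67.1

Youth dependency ratio: 23.6
Total dependency ratio: 67.1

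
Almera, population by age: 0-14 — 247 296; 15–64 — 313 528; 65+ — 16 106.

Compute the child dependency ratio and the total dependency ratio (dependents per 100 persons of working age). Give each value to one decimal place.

Youth dependency ratio: 78.9
Total dependency ratio: 84.0

Youth dependency ratio = 247 296 / 313 528 × 100 = 78.9
Total dependency ratio = (247 296 + 16 106) / 313 528 × 100 = 263 402 / 313 528 × 100 = 84.0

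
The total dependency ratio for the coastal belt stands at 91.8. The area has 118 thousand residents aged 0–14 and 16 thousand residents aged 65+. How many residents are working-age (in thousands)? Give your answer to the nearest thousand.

Working-age: 146

Total dependency ratio = (youth + elderly) / working-age × 100
91.8 = (118 + 16) / W × 100
⇒ 146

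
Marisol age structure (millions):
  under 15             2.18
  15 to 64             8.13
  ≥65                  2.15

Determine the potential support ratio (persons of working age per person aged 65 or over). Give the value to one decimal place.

Potential support ratio = 8.13 / 2.15 = 3.8

Potential support ratio: 3.8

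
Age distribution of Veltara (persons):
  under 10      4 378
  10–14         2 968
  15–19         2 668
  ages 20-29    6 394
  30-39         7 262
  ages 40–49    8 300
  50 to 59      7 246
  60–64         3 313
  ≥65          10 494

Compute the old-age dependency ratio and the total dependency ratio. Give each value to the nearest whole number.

0–14: 4 378 + 2 968 = 7 346
15–64: 2 668 + 6 394 + 7 262 + 8 300 + 7 246 + 3 313 = 35 183
65+: 10 494
Old-age dependency ratio = 10 494 / 35 183 × 100 = 30
Total dependency ratio = (7 346 + 10 494) / 35 183 × 100 = 17 840 / 35 183 × 100 = 51

Old-age dependency ratio: 30
Total dependency ratio: 51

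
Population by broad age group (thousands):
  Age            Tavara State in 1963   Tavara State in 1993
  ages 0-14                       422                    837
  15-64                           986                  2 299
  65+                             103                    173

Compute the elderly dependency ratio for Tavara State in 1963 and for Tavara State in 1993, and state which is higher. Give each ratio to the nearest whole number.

Tavara State in 1963: 10
Tavara State in 1993: 8
Higher: Tavara State in 1963

Tavara State in 1963: 103 / 986 × 100 = 10
Tavara State in 1993: 173 / 2 299 × 100 = 8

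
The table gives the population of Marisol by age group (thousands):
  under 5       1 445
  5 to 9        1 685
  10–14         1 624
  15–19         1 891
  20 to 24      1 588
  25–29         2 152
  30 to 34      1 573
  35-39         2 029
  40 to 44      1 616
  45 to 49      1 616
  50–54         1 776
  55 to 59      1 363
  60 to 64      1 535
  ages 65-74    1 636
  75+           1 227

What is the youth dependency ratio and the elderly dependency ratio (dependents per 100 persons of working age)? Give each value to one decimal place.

0–14: 1 445 + 1 685 + 1 624 = 4 754
15–64: 1 891 + 1 588 + 2 152 + 1 573 + 2 029 + 1 616 + 1 616 + 1 776 + 1 363 + 1 535 = 17 139
65+: 1 636 + 1 227 = 2 863
Youth dependency ratio = 4 754 / 17 139 × 100 = 27.7
Old-age dependency ratio = 2 863 / 17 139 × 100 = 16.7

Youth dependency ratio: 27.7
Old-age dependency ratio: 16.7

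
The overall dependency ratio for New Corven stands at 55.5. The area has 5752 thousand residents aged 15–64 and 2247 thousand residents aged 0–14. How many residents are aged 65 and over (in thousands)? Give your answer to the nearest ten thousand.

Aged 65 and over: 950

Total dependency ratio = (youth + elderly) / working-age × 100
55.5 = (2247 + E) / 5752 × 100
⇒ 950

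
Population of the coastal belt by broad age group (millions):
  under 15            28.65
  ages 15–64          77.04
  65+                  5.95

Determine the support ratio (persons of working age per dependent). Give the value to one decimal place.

Support ratio = 77.04 / (28.65 + 5.95) = 77.04 / 34.60 = 2.2

Support ratio: 2.2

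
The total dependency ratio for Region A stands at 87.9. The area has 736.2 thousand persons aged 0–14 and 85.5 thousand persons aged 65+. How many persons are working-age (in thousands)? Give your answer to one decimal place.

Working-age: 934.8

Total dependency ratio = (youth + elderly) / working-age × 100
87.9 = (736.2 + 85.5) / W × 100
⇒ 934.8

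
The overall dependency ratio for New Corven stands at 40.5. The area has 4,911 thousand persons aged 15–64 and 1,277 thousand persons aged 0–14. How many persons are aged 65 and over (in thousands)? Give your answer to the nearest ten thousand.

Total dependency ratio = (youth + elderly) / working-age × 100
40.5 = (1,277 + E) / 4,911 × 100
⇒ 710

Aged 65 and over: 710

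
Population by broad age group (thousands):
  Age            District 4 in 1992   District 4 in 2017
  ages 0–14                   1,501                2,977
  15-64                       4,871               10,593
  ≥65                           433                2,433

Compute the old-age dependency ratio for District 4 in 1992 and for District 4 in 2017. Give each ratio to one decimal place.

District 4 in 1992: 433 / 4,871 × 100 = 8.9
District 4 in 2017: 2,433 / 10,593 × 100 = 23.0

District 4 in 1992: 8.9
District 4 in 2017: 23.0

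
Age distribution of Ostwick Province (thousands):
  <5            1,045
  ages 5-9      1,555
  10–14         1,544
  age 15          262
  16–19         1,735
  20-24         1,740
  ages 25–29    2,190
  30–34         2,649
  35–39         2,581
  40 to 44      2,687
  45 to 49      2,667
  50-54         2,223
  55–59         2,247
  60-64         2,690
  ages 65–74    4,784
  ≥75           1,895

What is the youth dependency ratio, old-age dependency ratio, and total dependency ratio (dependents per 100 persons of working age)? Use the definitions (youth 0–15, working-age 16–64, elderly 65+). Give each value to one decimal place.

0–15: 1,045 + 1,555 + 1,544 + 262 = 4,406
16–64: 1,735 + 1,740 + 2,190 + 2,649 + 2,581 + 2,687 + 2,667 + 2,223 + 2,247 + 2,690 = 23,409
65+: 4,784 + 1,895 = 6,679
Youth dependency ratio = 4,406 / 23,409 × 100 = 18.8
Old-age dependency ratio = 6,679 / 23,409 × 100 = 28.5
Total dependency ratio = (4,406 + 6,679) / 23,409 × 100 = 11,085 / 23,409 × 100 = 47.4

Youth dependency ratio: 18.8
Old-age dependency ratio: 28.5
Total dependency ratio: 47.4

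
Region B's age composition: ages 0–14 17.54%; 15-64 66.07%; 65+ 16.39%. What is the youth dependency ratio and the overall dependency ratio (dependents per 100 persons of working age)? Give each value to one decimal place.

Youth dependency ratio = 17.54 / 66.07 × 100 = 26.5
Total dependency ratio = (17.54 + 16.39) / 66.07 × 100 = 33.93 / 66.07 × 100 = 51.4

Youth dependency ratio: 26.5
Total dependency ratio: 51.4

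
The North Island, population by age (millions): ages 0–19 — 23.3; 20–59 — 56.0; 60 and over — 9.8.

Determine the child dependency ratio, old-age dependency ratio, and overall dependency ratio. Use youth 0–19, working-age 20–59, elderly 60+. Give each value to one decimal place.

Youth dependency ratio: 41.6
Old-age dependency ratio: 17.5
Total dependency ratio: 59.1

Youth dependency ratio = 23.3 / 56.0 × 100 = 41.6
Old-age dependency ratio = 9.8 / 56.0 × 100 = 17.5
Total dependency ratio = (23.3 + 9.8) / 56.0 × 100 = 33.1 / 56.0 × 100 = 59.1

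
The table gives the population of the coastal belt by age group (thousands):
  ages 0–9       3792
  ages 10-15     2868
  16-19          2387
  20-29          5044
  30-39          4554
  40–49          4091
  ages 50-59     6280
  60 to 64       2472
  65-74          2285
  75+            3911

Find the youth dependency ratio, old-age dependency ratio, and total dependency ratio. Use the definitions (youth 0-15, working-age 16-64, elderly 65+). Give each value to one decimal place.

0–15: 3792 + 2868 = 6660
16–64: 2387 + 5044 + 4554 + 4091 + 6280 + 2472 = 24828
65+: 2285 + 3911 = 6196
Youth dependency ratio = 6660 / 24828 × 100 = 26.8
Old-age dependency ratio = 6196 / 24828 × 100 = 25.0
Total dependency ratio = (6660 + 6196) / 24828 × 100 = 12856 / 24828 × 100 = 51.8

Youth dependency ratio: 26.8
Old-age dependency ratio: 25.0
Total dependency ratio: 51.8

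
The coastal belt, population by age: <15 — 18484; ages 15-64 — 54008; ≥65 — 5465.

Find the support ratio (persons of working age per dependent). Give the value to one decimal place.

Support ratio: 2.3

Support ratio = 54008 / (18484 + 5465) = 54008 / 23949 = 2.3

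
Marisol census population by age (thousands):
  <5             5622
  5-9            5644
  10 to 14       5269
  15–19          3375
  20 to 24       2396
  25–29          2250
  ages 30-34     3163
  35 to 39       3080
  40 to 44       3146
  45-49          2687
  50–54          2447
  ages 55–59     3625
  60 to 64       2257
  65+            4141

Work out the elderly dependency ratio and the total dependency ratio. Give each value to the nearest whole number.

0–14: 5622 + 5644 + 5269 = 16535
15–64: 3375 + 2396 + 2250 + 3163 + 3080 + 3146 + 2687 + 2447 + 3625 + 2257 = 28426
65+: 4141
Old-age dependency ratio = 4141 / 28426 × 100 = 15
Total dependency ratio = (16535 + 4141) / 28426 × 100 = 20676 / 28426 × 100 = 73

Old-age dependency ratio: 15
Total dependency ratio: 73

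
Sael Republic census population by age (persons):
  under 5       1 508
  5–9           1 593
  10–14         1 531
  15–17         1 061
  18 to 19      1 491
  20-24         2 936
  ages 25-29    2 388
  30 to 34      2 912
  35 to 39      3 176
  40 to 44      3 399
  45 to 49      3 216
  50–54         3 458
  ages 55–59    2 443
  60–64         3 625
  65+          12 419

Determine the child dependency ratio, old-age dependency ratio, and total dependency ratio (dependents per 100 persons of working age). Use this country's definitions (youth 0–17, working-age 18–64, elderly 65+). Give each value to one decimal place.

Youth dependency ratio: 19.6
Old-age dependency ratio: 42.8
Total dependency ratio: 62.4

0–17: 1 508 + 1 593 + 1 531 + 1 061 = 5 693
18–64: 1 491 + 2 936 + 2 388 + 2 912 + 3 176 + 3 399 + 3 216 + 3 458 + 2 443 + 3 625 = 29 044
65+: 12 419
Youth dependency ratio = 5 693 / 29 044 × 100 = 19.6
Old-age dependency ratio = 12 419 / 29 044 × 100 = 42.8
Total dependency ratio = (5 693 + 12 419) / 29 044 × 100 = 18 112 / 29 044 × 100 = 62.4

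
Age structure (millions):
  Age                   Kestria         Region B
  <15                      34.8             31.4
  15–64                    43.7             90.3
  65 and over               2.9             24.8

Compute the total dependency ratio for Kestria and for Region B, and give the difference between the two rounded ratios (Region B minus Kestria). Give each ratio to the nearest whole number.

Kestria: 86
Region B: 62
Difference: -24

Kestria: (34.8 + 2.9) / 43.7 × 100 = 37.7 / 43.7 × 100 = 86
Region B: (31.4 + 24.8) / 90.3 × 100 = 56.2 / 90.3 × 100 = 62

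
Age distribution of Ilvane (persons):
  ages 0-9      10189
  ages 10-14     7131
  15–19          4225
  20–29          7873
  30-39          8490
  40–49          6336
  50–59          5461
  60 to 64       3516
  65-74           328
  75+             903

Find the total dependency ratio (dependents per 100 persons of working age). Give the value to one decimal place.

0–14: 10189 + 7131 = 17320
15–64: 4225 + 7873 + 8490 + 6336 + 5461 + 3516 = 35901
65+: 328 + 903 = 1231
Total dependency ratio = (17320 + 1231) / 35901 × 100 = 18551 / 35901 × 100 = 51.7

Total dependency ratio: 51.7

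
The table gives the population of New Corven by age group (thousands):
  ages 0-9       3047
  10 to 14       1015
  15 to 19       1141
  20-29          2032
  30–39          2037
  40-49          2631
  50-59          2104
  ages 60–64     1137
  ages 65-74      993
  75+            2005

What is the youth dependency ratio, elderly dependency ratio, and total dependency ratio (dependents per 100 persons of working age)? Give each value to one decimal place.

0–14: 3047 + 1015 = 4062
15–64: 1141 + 2032 + 2037 + 2631 + 2104 + 1137 = 11082
65+: 993 + 2005 = 2998
Youth dependency ratio = 4062 / 11082 × 100 = 36.7
Old-age dependency ratio = 2998 / 11082 × 100 = 27.1
Total dependency ratio = (4062 + 2998) / 11082 × 100 = 7060 / 11082 × 100 = 63.7

Youth dependency ratio: 36.7
Old-age dependency ratio: 27.1
Total dependency ratio: 63.7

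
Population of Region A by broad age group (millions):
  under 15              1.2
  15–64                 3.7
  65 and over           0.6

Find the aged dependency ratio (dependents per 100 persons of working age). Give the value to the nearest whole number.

Old-age dependency ratio = 0.6 / 3.7 × 100 = 16

Old-age dependency ratio: 16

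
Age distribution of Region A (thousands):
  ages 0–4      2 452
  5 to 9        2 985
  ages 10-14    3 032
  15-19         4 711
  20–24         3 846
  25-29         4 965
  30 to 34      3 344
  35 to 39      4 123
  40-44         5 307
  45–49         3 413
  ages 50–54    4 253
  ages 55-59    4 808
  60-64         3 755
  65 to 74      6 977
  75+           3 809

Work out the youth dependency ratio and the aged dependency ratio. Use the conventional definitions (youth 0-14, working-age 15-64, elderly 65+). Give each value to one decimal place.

Youth dependency ratio: 19.9
Old-age dependency ratio: 25.4

0–14: 2 452 + 2 985 + 3 032 = 8 469
15–64: 4 711 + 3 846 + 4 965 + 3 344 + 4 123 + 5 307 + 3 413 + 4 253 + 4 808 + 3 755 = 42 525
65+: 6 977 + 3 809 = 10 786
Youth dependency ratio = 8 469 / 42 525 × 100 = 19.9
Old-age dependency ratio = 10 786 / 42 525 × 100 = 25.4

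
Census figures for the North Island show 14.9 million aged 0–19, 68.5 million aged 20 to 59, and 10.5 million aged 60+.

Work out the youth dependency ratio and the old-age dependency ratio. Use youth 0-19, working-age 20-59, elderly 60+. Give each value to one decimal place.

Youth dependency ratio = 14.9 / 68.5 × 100 = 21.8
Old-age dependency ratio = 10.5 / 68.5 × 100 = 15.3

Youth dependency ratio: 21.8
Old-age dependency ratio: 15.3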